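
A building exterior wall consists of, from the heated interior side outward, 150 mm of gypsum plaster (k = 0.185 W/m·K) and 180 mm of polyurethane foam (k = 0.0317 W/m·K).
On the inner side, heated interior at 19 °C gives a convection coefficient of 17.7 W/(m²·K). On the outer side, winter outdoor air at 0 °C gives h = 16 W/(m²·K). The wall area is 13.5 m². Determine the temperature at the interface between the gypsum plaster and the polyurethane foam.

T ≈ 16.5 °C

Series thermal resistances:
R_inner film = 1/(h_i·A) = 1/(17.7×13.5) = 0.004185 K/W
R_gypsum plaster = L/(kA) = 0.15/(0.185×13.5) = 0.06006 K/W
R_polyurethane foam = L/(kA) = 0.18/(0.0317×13.5) = 0.4206 K/W
R_outer film = 1/(h_o·A) = 1/(16×13.5) = 0.00463 K/W
R_total = 0.4895 K/W;  Q = ΔT/R_total = 19/0.4895 = 38.82 W
T_interface = T_inner − Q·ΣR(inner→interface) = 19 − 38.8×0.06425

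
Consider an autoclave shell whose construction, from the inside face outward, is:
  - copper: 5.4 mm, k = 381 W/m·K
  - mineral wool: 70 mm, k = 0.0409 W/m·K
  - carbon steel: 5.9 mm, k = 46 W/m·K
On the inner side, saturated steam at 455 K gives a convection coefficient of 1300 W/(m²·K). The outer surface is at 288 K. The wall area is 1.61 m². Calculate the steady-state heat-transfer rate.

Q ≈ 157 W

Using the resistance-network approach (series):
R_inner film = 1/(h_i·A) = 1/(1300×1.61) = 4.778×10^-4 K/W
R_copper = L/(kA) = 0.0054/(381×1.61) = 8.803×10^-6 K/W
R_mineral wool = L/(kA) = 0.07/(0.0409×1.61) = 1.063 K/W
R_carbon steel = L/(kA) = 0.0059/(46×1.61) = 7.967×10^-5 K/W
R_total = 1.064 K/W
Q = ΔT / R_total = 167 / 1.064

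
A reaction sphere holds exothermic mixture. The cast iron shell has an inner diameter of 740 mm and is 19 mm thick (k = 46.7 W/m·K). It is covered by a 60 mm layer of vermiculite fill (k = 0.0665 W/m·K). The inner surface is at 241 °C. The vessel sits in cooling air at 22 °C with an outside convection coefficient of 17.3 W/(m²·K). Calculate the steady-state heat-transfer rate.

Spherical conduction: R = (1/r_in − 1/r_out)/(4πk) per layer; series-sum.
R_cast iron shell = (1/0.37 − 1/0.389)/(4π×46.7) = 2.249×10^-4 K/W
R_vermiculite fill = (1/0.389 − 1/0.449)/(4π×0.0665) = 0.4111 K/W
R_outer film = 1/(h·4πr_o²) = 1/(17.3×4π×0.449²) = 0.02282 K/W
R_total = 0.4341 K/W
Q = ΔT/R_total = 219/0.4341

Q ≈ 504 W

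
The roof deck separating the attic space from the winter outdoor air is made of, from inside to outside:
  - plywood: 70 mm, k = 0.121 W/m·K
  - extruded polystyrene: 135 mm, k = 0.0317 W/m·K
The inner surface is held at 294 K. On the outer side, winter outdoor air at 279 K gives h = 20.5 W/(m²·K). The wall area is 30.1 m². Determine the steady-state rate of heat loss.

Model the wall as resistances in series:
R_plywood = L/(kA) = 0.07/(0.121×30.1) = 0.01922 K/W
R_extruded polystyrene = L/(kA) = 0.135/(0.0317×30.1) = 0.1415 K/W
R_outer film = 1/(h_o·A) = 1/(20.5×30.1) = 0.001621 K/W
R_total = 0.1623 K/W
Q = ΔT / R_total = 15 / 0.1623

Q ≈ 92.4 W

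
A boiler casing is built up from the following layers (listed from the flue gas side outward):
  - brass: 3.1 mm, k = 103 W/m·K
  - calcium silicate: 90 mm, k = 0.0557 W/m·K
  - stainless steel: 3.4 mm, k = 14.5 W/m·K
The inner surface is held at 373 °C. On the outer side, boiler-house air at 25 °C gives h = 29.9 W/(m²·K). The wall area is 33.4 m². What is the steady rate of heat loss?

Q ≈ 7050 W

Treating each layer as a thermal resistance in series:
R_brass = L/(kA) = 0.0031/(103×33.4) = 9.011×10^-7 K/W
R_calcium silicate = L/(kA) = 0.09/(0.0557×33.4) = 0.04838 K/W
R_stainless steel = L/(kA) = 0.0034/(14.5×33.4) = 7.02×10^-6 K/W
R_outer film = 1/(h_o·A) = 1/(29.9×33.4) = 0.001001 K/W
R_total = 0.04939 K/W
Q = ΔT / R_total = 348 / 0.04939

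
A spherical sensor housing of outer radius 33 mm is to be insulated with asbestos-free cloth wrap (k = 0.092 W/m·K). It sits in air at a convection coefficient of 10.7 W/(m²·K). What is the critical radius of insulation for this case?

For a sphere r_cr = 2k/h = 2×0.092/10.7
r_cr = 17.2 mm; since the bare radius (33 mm) is above r_cr, any added insulation will reduce heat loss.

r_cr ≈ 17.2 mm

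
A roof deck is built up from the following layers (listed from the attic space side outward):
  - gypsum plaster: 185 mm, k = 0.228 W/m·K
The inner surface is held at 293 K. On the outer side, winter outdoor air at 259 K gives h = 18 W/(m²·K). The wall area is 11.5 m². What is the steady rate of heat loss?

Model the wall as resistances in series:
R_gypsum plaster = L/(kA) = 0.185/(0.228×11.5) = 0.07056 K/W
R_outer film = 1/(h_o·A) = 1/(18×11.5) = 0.004831 K/W
R_total = 0.07539 K/W
Q = ΔT / R_total = 34 / 0.07539

Q ≈ 451 W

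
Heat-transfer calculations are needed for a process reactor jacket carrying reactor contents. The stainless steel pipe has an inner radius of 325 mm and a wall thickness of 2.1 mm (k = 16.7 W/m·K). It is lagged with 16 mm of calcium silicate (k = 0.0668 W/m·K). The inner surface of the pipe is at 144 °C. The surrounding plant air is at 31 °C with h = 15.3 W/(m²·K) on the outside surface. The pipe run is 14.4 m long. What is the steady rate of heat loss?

Q ≈ 11300 W

For a radial system each layer contributes R = ln(r_out/r_in)/(2πkL); films add R = 1/(hA).
R_stainless steel pipe wall = ln(327.1/325)/(2π×16.7×14.4) = 4.263×10^-6 K/W
R_calcium silicate = ln(343.1/327.1)/(2π×0.0668×14.4) = 0.007901 K/W
R_outer film = 1/(h_o·2πr_oL) = 1/(15.3×2π×0.3431×14.4) = 0.002105 K/W
R_total = 0.01001 K/W
Q = ΔT/R_total = 113/0.01001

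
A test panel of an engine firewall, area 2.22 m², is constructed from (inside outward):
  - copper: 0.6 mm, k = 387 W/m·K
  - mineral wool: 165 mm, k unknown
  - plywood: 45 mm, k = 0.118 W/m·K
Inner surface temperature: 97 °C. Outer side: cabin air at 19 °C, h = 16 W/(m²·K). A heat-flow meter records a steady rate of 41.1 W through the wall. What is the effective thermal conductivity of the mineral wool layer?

Series thermal resistances:
R_copper = L/(kA) = 0.0006/(387×2.22) = 6.984×10^-7 K/W
R_plywood = L/(kA) = 0.045/(0.118×2.22) = 0.1718 K/W
R_outer film = 1/(h_o·A) = 1/(16×2.22) = 0.02815 K/W
Sum of known resistances R_other = 0.1999 K/W
Total R = ΔT/Q = 78/41.1 = 1.898 K/W
R_mineral wool = R_total − R_other = 1.698 K/W
k = L/(R·A) = 0.165/(1.698×2.22)

k ≈ 0.0438 W/(m·K)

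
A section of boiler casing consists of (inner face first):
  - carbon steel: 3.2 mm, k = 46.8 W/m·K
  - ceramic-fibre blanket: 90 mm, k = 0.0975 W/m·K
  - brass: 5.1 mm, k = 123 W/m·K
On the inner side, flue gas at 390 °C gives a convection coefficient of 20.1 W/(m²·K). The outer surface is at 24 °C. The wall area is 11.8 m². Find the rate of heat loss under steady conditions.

Using the resistance-network approach (series):
R_inner film = 1/(h_i·A) = 1/(20.1×11.8) = 0.004216 K/W
R_carbon steel = L/(kA) = 0.0032/(46.8×11.8) = 5.795×10^-6 K/W
R_ceramic-fibre blanket = L/(kA) = 0.09/(0.0975×11.8) = 0.07823 K/W
R_brass = L/(kA) = 0.0051/(123×11.8) = 3.514×10^-6 K/W
R_total = 0.08245 K/W
Q = ΔT / R_total = 366 / 0.08245

Q ≈ 4440 W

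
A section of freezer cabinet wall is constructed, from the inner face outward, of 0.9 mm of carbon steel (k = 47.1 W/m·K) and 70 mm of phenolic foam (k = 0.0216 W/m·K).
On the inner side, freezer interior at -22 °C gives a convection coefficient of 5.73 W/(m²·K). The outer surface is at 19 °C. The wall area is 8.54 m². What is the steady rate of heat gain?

Model the wall as resistances in series:
R_inner film = 1/(h_i·A) = 1/(5.73×8.54) = 0.02044 K/W
R_carbon steel = L/(kA) = 0.0009/(47.1×8.54) = 2.238×10^-6 K/W
R_phenolic foam = L/(kA) = 0.07/(0.0216×8.54) = 0.3795 K/W
R_total = 0.3999 K/W
Q = ΔT / R_total = 41 / 0.3999

Q ≈ 103 W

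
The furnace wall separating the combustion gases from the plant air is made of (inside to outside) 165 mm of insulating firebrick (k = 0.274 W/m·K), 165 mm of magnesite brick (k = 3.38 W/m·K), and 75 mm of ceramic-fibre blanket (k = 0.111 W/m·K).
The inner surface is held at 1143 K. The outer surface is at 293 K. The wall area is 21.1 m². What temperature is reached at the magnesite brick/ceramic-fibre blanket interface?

T ≈ 726 K

Model the wall as resistances in series:
R_insulating firebrick = L/(kA) = 0.165/(0.274×21.1) = 0.02854 K/W
R_magnesite brick = L/(kA) = 0.165/(3.38×21.1) = 0.002314 K/W
R_ceramic-fibre blanket = L/(kA) = 0.075/(0.111×21.1) = 0.03202 K/W
R_total = 0.06288 K/W;  Q = ΔT/R_total = 850/0.06288 = 13520 W
T_interface = T_inner − Q·ΣR(inner→interface) = 1143 − 13500×0.03085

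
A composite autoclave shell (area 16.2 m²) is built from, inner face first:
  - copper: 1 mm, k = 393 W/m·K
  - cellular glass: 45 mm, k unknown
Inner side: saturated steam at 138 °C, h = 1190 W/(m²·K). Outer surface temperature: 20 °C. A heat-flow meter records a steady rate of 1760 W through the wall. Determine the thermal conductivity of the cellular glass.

k ≈ 0.0415 W/(m·K)

Thermal resistances in series:
R_inner film = 1/(h_i·A) = 1/(1190×16.2) = 5.187×10^-5 K/W
R_copper = L/(kA) = 0.001/(393×16.2) = 1.571×10^-7 K/W
Sum of known resistances R_other = 5.203×10^-5 K/W
Total R = ΔT/Q = 118/1760 = 0.06705 K/W
R_cellular glass = R_total − R_other = 0.06699 K/W
k = L/(R·A) = 0.045/(0.06699×16.2)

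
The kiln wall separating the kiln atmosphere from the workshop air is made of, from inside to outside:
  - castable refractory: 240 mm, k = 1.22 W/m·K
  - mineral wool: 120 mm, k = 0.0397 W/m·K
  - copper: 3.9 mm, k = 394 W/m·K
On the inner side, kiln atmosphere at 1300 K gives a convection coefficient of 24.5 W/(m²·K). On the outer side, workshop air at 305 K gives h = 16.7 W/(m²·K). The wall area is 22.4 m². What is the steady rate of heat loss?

Q ≈ 6710 W

Model the wall as resistances in series:
R_inner film = 1/(h_i·A) = 1/(24.5×22.4) = 0.001822 K/W
R_castable refractory = L/(kA) = 0.24/(1.22×22.4) = 0.008782 K/W
R_mineral wool = L/(kA) = 0.12/(0.0397×22.4) = 0.1349 K/W
R_copper = L/(kA) = 0.0039/(394×22.4) = 4.419×10^-7 K/W
R_outer film = 1/(h_o·A) = 1/(16.7×22.4) = 0.002673 K/W
R_total = 0.1482 K/W
Q = ΔT / R_total = 995 / 0.1482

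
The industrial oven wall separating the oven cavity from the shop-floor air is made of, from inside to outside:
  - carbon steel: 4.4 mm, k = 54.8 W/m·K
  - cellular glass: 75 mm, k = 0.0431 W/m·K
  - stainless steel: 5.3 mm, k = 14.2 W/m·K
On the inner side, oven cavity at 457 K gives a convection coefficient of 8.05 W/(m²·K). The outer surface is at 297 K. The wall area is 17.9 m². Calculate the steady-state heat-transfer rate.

Q ≈ 1540 W

Treating each layer as a thermal resistance in series:
R_inner film = 1/(h_i·A) = 1/(8.05×17.9) = 0.00694 K/W
R_carbon steel = L/(kA) = 0.0044/(54.8×17.9) = 4.486×10^-6 K/W
R_cellular glass = L/(kA) = 0.075/(0.0431×17.9) = 0.09721 K/W
R_stainless steel = L/(kA) = 0.0053/(14.2×17.9) = 2.085×10^-5 K/W
R_total = 0.1042 K/W
Q = ΔT / R_total = 160 / 0.1042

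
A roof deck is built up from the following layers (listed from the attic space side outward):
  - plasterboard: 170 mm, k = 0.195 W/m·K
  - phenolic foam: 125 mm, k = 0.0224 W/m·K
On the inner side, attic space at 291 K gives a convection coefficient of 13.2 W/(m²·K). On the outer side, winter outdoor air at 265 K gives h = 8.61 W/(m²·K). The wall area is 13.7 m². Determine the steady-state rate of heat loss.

Using the resistance-network approach (series):
R_inner film = 1/(h_i·A) = 1/(13.2×13.7) = 0.00553 K/W
R_plasterboard = L/(kA) = 0.17/(0.195×13.7) = 0.06363 K/W
R_phenolic foam = L/(kA) = 0.125/(0.0224×13.7) = 0.4073 K/W
R_outer film = 1/(h_o·A) = 1/(8.61×13.7) = 0.008478 K/W
R_total = 0.485 K/W
Q = ΔT / R_total = 26 / 0.485

Q ≈ 53.6 W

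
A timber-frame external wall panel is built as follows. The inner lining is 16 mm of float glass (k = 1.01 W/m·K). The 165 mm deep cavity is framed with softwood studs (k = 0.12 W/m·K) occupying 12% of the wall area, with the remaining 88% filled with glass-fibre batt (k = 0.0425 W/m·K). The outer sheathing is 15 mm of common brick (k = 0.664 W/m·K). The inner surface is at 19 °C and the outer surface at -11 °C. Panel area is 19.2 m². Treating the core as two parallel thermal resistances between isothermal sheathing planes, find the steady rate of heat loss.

Sheathing layers in series; stud and cavity paths in parallel between them.
R_inner = 0.016/(1.01×19.2) = 8.251×10^-4 K/W
R_stud  = 0.165/(0.12×0.12×19.2) = 0.5968 K/W
R_cav   = 0.165/(0.0425×0.88×19.2) = 0.2298 K/W
1/R_core = 1/R_stud + 1/R_cav → R_core = 0.1659 K/W
R_outer = 0.015/(0.664×19.2) = 0.001177 K/W
R_total = 0.1679 K/W
Q = ΔT/R_total = 30/0.1679

Q ≈ 179 W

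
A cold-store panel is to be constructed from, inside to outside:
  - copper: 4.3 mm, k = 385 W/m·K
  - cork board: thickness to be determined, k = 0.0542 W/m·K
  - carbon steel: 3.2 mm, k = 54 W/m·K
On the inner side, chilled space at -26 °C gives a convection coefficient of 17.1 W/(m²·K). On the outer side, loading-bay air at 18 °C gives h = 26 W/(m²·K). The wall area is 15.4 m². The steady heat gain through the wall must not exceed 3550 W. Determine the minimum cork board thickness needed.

L ≈ 5.09 mm

Using the resistance-network approach (series):
R_inner film = 1/(h_i·A) = 1/(17.1×15.4) = 0.003797 K/W
R_copper = L/(kA) = 0.0043/(385×15.4) = 7.252×10^-7 K/W
R_carbon steel = L/(kA) = 0.0032/(54×15.4) = 3.848×10^-6 K/W
R_outer film = 1/(h_o·A) = 1/(26×15.4) = 0.002498 K/W
Sum of the known resistances R_other = 0.006299 K/W
Required total resistance R_tot = ΔT/Q_allow = 44/3550 = 0.01239 K/W
R_cork board = R_tot − R_other = 0.006095 K/W
L = R·k·A = 0.006095×0.0542×15.4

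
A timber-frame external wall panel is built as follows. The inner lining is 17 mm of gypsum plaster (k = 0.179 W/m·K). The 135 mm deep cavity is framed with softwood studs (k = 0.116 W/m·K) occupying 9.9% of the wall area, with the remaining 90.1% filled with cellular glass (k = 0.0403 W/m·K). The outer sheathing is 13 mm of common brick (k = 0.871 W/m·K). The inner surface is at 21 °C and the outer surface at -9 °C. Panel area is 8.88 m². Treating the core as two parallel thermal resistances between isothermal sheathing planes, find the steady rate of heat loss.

Q ≈ 90.8 W

Sheathing layers in series; stud and cavity paths in parallel between them.
R_inner = 0.017/(0.179×8.88) = 0.0107 K/W
R_stud  = 0.135/(0.116×0.099×8.88) = 1.324 K/W
R_cav   = 0.135/(0.0403×0.901×8.88) = 0.4187 K/W
1/R_core = 1/R_stud + 1/R_cav → R_core = 0.3181 K/W
R_outer = 0.013/(0.871×8.88) = 0.001681 K/W
R_total = 0.3305 K/W
Q = ΔT/R_total = 30/0.3305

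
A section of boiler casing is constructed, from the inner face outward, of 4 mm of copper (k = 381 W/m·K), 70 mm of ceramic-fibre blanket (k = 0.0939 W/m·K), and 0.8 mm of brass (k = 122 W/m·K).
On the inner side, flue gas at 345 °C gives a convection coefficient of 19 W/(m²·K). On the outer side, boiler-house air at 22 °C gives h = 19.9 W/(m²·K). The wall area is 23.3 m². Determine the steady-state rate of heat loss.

Treating each layer as a thermal resistance in series:
R_inner film = 1/(h_i·A) = 1/(19×23.3) = 0.002259 K/W
R_copper = L/(kA) = 0.004/(381×23.3) = 4.506×10^-7 K/W
R_ceramic-fibre blanket = L/(kA) = 0.07/(0.0939×23.3) = 0.03199 K/W
R_brass = L/(kA) = 0.0008/(122×23.3) = 2.814×10^-7 K/W
R_outer film = 1/(h_o·A) = 1/(19.9×23.3) = 0.002157 K/W
R_total = 0.03641 K/W
Q = ΔT / R_total = 323 / 0.03641

Q ≈ 8870 W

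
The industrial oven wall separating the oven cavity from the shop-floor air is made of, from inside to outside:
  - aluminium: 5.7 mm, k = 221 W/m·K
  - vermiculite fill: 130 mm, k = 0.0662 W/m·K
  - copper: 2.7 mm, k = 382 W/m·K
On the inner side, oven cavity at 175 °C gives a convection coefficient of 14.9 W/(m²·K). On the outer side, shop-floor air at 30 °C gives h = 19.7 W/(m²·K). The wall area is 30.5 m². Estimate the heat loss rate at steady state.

Model the wall as resistances in series:
R_inner film = 1/(h_i·A) = 1/(14.9×30.5) = 0.0022 K/W
R_aluminium = L/(kA) = 0.0057/(221×30.5) = 8.456×10^-7 K/W
R_vermiculite fill = L/(kA) = 0.13/(0.0662×30.5) = 0.06439 K/W
R_copper = L/(kA) = 0.0027/(382×30.5) = 2.317×10^-7 K/W
R_outer film = 1/(h_o·A) = 1/(19.7×30.5) = 0.001664 K/W
R_total = 0.06825 K/W
Q = ΔT / R_total = 145 / 0.06825

Q ≈ 2120 W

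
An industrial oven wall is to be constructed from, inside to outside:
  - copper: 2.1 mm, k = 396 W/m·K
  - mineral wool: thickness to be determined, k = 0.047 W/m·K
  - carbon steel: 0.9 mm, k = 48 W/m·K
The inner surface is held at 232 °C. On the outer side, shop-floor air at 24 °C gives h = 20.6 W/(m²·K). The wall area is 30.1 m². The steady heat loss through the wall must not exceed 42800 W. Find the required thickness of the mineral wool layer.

Using the resistance-network approach (series):
R_copper = L/(kA) = 0.0021/(396×30.1) = 1.762×10^-7 K/W
R_carbon steel = L/(kA) = 0.0009/(48×30.1) = 6.229×10^-7 K/W
R_outer film = 1/(h_o·A) = 1/(20.6×30.1) = 0.001613 K/W
Sum of the known resistances R_other = 0.001614 K/W
Required total resistance R_tot = ΔT/Q_allow = 208/42800 = 0.00486 K/W
R_mineral wool = R_tot − R_other = 0.003246 K/W
L = R·k·A = 0.003246×0.047×30.1

L ≈ 4.59 mm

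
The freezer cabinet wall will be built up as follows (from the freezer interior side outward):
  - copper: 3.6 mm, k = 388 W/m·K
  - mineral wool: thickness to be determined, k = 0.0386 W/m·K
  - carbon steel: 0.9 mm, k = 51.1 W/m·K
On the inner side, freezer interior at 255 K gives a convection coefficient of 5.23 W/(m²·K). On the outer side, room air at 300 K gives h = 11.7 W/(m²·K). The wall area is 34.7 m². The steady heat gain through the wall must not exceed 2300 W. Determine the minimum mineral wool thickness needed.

Thermal resistances in series:
R_inner film = 1/(h_i·A) = 1/(5.23×34.7) = 0.00551 K/W
R_copper = L/(kA) = 0.0036/(388×34.7) = 2.674×10^-7 K/W
R_carbon steel = L/(kA) = 0.0009/(51.1×34.7) = 5.076×10^-7 K/W
R_outer film = 1/(h_o·A) = 1/(11.7×34.7) = 0.002463 K/W
Sum of the known resistances R_other = 0.007974 K/W
Required total resistance R_tot = ΔT/Q_allow = 45/2300 = 0.01957 K/W
R_mineral wool = R_tot − R_other = 0.01159 K/W
L = R·k·A = 0.01159×0.0386×34.7

L ≈ 15.5 mm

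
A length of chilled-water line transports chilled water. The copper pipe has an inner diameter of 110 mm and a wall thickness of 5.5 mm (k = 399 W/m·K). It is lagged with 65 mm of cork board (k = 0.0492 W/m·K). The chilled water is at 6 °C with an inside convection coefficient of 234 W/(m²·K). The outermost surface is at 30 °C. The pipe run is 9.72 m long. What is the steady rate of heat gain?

Q ≈ 98.3 W

For a radial system each layer contributes R = ln(r_out/r_in)/(2πkL); films add R = 1/(hA).
R_inner film = 1/(h_i·2πr₁L) = 1/(234×2π×0.055×9.72) = 0.001272 K/W
R_copper pipe wall = ln(60.5/55)/(2π×399×9.72) = 3.911×10^-6 K/W
R_cork board = ln(125.5/60.5)/(2π×0.0492×9.72) = 0.2428 K/W
R_total = 0.2441 K/W
Q = ΔT/R_total = 24/0.2441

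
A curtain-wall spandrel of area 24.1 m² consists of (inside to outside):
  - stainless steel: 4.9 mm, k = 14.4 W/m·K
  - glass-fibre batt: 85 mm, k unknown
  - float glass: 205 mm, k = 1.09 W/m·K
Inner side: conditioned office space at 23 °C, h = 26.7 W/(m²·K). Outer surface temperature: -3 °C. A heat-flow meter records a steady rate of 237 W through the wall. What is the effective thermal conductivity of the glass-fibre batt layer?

Using the resistance-network approach (series):
R_inner film = 1/(h_i·A) = 1/(26.7×24.1) = 0.001554 K/W
R_stainless steel = L/(kA) = 0.0049/(14.4×24.1) = 1.412×10^-5 K/W
R_float glass = L/(kA) = 0.205/(1.09×24.1) = 0.007804 K/W
Sum of known resistances R_other = 0.009372 K/W
Total R = ΔT/Q = 26/237 = 0.1097 K/W
R_glass-fibre batt = R_total − R_other = 0.1003 K/W
k = L/(R·A) = 0.085/(0.1003×24.1)

k ≈ 0.0352 W/(m·K)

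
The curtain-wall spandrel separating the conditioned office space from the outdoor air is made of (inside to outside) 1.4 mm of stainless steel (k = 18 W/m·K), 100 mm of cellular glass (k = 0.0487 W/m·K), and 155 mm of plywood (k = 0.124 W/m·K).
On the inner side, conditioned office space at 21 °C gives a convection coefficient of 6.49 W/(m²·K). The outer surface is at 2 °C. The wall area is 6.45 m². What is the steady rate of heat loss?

Treating each layer as a thermal resistance in series:
R_inner film = 1/(h_i·A) = 1/(6.49×6.45) = 0.02389 K/W
R_stainless steel = L/(kA) = 0.0014/(18×6.45) = 1.206×10^-5 K/W
R_cellular glass = L/(kA) = 0.1/(0.0487×6.45) = 0.3184 K/W
R_plywood = L/(kA) = 0.155/(0.124×6.45) = 0.1938 K/W
R_total = 0.5361 K/W
Q = ΔT / R_total = 19 / 0.5361

Q ≈ 35.4 W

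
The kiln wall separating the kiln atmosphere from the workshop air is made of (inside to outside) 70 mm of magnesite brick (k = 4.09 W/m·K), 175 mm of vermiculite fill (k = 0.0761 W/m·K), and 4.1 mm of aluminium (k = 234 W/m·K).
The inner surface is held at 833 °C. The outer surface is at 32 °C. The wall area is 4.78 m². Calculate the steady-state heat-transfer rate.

Model the wall as resistances in series:
R_magnesite brick = L/(kA) = 0.07/(4.09×4.78) = 0.003581 K/W
R_vermiculite fill = L/(kA) = 0.175/(0.0761×4.78) = 0.4811 K/W
R_aluminium = L/(kA) = 0.0041/(234×4.78) = 3.666×10^-6 K/W
R_total = 0.4847 K/W
Q = ΔT / R_total = 801 / 0.4847

Q ≈ 1650 W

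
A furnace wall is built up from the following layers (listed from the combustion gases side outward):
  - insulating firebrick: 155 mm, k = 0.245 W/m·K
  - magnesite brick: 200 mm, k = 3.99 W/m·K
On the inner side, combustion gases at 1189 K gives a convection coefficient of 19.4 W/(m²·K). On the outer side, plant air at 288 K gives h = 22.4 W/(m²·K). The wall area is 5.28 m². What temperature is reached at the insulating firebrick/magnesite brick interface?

Treating each layer as a thermal resistance in series:
R_inner film = 1/(h_i·A) = 1/(19.4×5.28) = 0.009763 K/W
R_insulating firebrick = L/(kA) = 0.155/(0.245×5.28) = 0.1198 K/W
R_magnesite brick = L/(kA) = 0.2/(3.99×5.28) = 0.009493 K/W
R_outer film = 1/(h_o·A) = 1/(22.4×5.28) = 0.008455 K/W
R_total = 0.1475 K/W;  Q = ΔT/R_total = 901/0.1475 = 6107 W
T_interface = T_inner − Q·ΣR(inner→interface) = 1189 − 6110×0.1296

T ≈ 398 K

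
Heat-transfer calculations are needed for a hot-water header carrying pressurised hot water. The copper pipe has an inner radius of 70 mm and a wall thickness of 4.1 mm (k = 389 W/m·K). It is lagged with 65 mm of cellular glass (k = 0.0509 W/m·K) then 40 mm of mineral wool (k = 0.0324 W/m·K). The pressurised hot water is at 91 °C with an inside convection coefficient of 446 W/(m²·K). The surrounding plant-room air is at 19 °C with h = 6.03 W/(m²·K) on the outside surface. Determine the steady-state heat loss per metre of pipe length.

q′ ≈ 21.4 W/m

Treating each annulus and film as a series resistance:
R_inner film = 1/(h_i·2πr₁L) = 1/(446×2π×0.07×1) = 0.005098 K/W
R_copper pipe wall = ln(74.1/70)/(2π×389×1) = 2.329×10^-5 K/W
R_cellular glass = ln(139.1/74.1)/(2π×0.0509×1) = 1.969 K/W
R_mineral wool = ln(179.1/139.1)/(2π×0.0324×1) = 1.242 K/W
R_outer film = 1/(h_o·2πr_oL) = 1/(6.03×2π×0.1791×1) = 0.1474 K/W
R_total = 3.363 K/W
Q = ΔT/R_total = 72/3.363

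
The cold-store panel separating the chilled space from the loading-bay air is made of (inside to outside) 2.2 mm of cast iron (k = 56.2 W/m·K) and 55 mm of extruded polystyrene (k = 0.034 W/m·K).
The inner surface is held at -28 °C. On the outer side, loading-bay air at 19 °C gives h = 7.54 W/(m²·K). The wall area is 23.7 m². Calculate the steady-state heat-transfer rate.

Series thermal resistances:
R_cast iron = L/(kA) = 0.0022/(56.2×23.7) = 1.652×10^-6 K/W
R_extruded polystyrene = L/(kA) = 0.055/(0.034×23.7) = 0.06826 K/W
R_outer film = 1/(h_o·A) = 1/(7.54×23.7) = 0.005596 K/W
R_total = 0.07385 K/W
Q = ΔT / R_total = 47 / 0.07385

Q ≈ 636 W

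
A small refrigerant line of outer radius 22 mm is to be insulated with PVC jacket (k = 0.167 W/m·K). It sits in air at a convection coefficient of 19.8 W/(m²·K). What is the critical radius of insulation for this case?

For a cylinder r_cr = k/h = 0.167/19.8
r_cr = 8.43 mm; since the bare radius (22 mm) is above r_cr, any added insulation will reduce heat loss.

r_cr ≈ 8.43 mm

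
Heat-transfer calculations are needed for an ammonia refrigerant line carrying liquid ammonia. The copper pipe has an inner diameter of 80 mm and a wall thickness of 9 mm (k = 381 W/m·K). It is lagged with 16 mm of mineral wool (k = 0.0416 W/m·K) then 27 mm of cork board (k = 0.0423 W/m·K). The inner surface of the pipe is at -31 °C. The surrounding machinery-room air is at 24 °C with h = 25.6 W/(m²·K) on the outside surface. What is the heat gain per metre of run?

q′ ≈ 22.4 W/m

Cylindrical conduction, so R = ln(r₂/r₁)/(2πkL) per layer, in series:
R_copper pipe wall = ln(49/40)/(2π×381×1) = 8.477×10^-5 K/W
R_mineral wool = ln(65/49)/(2π×0.0416×1) = 1.081 K/W
R_cork board = ln(92/65)/(2π×0.0423×1) = 1.307 K/W
R_outer film = 1/(h_o·2πr_oL) = 1/(25.6×2π×0.092×1) = 0.06758 K/W
R_total = 2.456 K/W
Q = ΔT/R_total = 55/2.456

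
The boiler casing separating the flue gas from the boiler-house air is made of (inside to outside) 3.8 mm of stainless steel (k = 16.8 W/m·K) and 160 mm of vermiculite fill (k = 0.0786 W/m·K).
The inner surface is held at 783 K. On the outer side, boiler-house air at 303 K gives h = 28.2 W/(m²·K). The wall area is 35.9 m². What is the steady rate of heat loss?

Thermal resistances in series:
R_stainless steel = L/(kA) = 0.0038/(16.8×35.9) = 6.301×10^-6 K/W
R_vermiculite fill = L/(kA) = 0.16/(0.0786×35.9) = 0.0567 K/W
R_outer film = 1/(h_o·A) = 1/(28.2×35.9) = 9.878×10^-4 K/W
R_total = 0.0577 K/W
Q = ΔT / R_total = 480 / 0.0577

Q ≈ 8320 W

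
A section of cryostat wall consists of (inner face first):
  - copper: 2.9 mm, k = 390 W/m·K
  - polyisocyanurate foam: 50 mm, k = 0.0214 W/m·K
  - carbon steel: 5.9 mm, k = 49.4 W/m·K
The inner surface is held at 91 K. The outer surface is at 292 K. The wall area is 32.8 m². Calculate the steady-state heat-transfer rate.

Using the resistance-network approach (series):
R_copper = L/(kA) = 0.0029/(390×32.8) = 2.267×10^-7 K/W
R_polyisocyanurate foam = L/(kA) = 0.05/(0.0214×32.8) = 0.07123 K/W
R_carbon steel = L/(kA) = 0.0059/(49.4×32.8) = 3.641×10^-6 K/W
R_total = 0.07124 K/W
Q = ΔT / R_total = 201 / 0.07124

Q ≈ 2820 W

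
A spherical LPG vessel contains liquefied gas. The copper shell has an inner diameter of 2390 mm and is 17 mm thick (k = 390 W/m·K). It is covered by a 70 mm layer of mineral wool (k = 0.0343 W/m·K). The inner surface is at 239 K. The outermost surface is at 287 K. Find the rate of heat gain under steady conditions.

Spherical conduction: R = (1/r_in − 1/r_out)/(4πk) per layer; series-sum.
R_copper shell = (1/1.195 − 1/1.212)/(4π×390) = 2.395×10^-6 K/W
R_mineral wool = (1/1.212 − 1/1.282)/(4π×0.0343) = 0.1045 K/W
R_total = 0.1045 K/W
Q = ΔT/R_total = 48/0.1045

Q ≈ 459 W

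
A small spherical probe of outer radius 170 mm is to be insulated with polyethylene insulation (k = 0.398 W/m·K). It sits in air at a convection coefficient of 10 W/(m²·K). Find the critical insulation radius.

For a sphere r_cr = 2k/h = 2×0.398/10
r_cr = 79.6 mm; since the bare radius (170 mm) is above r_cr, any added insulation will reduce heat loss.

r_cr ≈ 79.6 mm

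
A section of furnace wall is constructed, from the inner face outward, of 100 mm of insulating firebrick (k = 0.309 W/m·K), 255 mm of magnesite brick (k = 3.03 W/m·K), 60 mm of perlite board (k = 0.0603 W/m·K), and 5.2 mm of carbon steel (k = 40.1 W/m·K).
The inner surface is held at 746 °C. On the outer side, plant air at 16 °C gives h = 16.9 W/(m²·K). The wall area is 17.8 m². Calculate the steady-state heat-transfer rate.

Using the resistance-network approach (series):
R_insulating firebrick = L/(kA) = 0.1/(0.309×17.8) = 0.01818 K/W
R_magnesite brick = L/(kA) = 0.255/(3.03×17.8) = 0.004728 K/W
R_perlite board = L/(kA) = 0.06/(0.0603×17.8) = 0.0559 K/W
R_carbon steel = L/(kA) = 0.0052/(40.1×17.8) = 7.285×10^-6 K/W
R_outer film = 1/(h_o·A) = 1/(16.9×17.8) = 0.003324 K/W
R_total = 0.08214 K/W
Q = ΔT / R_total = 730 / 0.08214

Q ≈ 8890 W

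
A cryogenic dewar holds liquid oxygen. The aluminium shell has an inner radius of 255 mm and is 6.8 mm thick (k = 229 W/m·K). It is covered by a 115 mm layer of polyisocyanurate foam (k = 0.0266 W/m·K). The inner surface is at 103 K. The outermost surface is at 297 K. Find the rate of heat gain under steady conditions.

Radial (spherical) resistances in series:
R_aluminium shell = (1/0.255 − 1/0.2618)/(4π×229) = 3.54×10^-5 K/W
R_polyisocyanurate foam = (1/0.2618 − 1/0.3768)/(4π×0.0266) = 3.488 K/W
R_total = 3.488 K/W
Q = ΔT/R_total = 194/3.488

Q ≈ 55.6 W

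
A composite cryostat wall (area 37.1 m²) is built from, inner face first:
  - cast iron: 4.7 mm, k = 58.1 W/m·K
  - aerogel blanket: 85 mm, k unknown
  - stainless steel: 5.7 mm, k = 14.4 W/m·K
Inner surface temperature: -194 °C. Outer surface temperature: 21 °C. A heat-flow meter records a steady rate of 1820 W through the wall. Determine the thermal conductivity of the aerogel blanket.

k ≈ 0.0194 W/(m·K)

Model the wall as resistances in series:
R_cast iron = L/(kA) = 0.0047/(58.1×37.1) = 2.18×10^-6 K/W
R_stainless steel = L/(kA) = 0.0057/(14.4×37.1) = 1.067×10^-5 K/W
Sum of known resistances R_other = 1.285×10^-5 K/W
Total R = ΔT/Q = 215/1820 = 0.1181 K/W
R_aerogel blanket = R_total − R_other = 0.1181 K/W
k = L/(R·A) = 0.085/(0.1181×37.1)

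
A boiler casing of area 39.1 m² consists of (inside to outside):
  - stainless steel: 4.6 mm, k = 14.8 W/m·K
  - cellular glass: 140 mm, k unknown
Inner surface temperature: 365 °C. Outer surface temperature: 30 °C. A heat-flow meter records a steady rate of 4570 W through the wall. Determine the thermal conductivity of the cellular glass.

k ≈ 0.0489 W/(m·K)

Thermal resistances in series:
R_stainless steel = L/(kA) = 0.0046/(14.8×39.1) = 7.949×10^-6 K/W
Sum of known resistances R_other = 7.949×10^-6 K/W
Total R = ΔT/Q = 335/4570 = 0.0733 K/W
R_cellular glass = R_total − R_other = 0.0733 K/W
k = L/(R·A) = 0.14/(0.0733×39.1)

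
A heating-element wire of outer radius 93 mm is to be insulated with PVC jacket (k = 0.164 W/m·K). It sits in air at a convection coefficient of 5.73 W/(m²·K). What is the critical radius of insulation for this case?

r_cr ≈ 28.6 mm

For a cylinder r_cr = k/h = 0.164/5.73
r_cr = 28.6 mm; since the bare radius (93 mm) is above r_cr, any added insulation will reduce heat loss.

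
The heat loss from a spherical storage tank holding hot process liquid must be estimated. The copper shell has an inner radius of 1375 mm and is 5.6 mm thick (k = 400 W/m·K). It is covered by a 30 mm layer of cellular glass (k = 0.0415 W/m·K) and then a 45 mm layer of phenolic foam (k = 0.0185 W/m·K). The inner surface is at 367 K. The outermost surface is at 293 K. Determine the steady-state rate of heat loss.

Spherical conduction: R = (1/r_in − 1/r_out)/(4πk) per layer; series-sum.
R_copper shell = (1/1.375 − 1/1.3806)/(4π×400) = 5.869×10^-7 K/W
R_cellular glass = (1/1.3806 − 1/1.4106)/(4π×0.0415) = 0.02954 K/W
R_phenolic foam = (1/1.4106 − 1/1.4556)/(4π×0.0185) = 0.09427 K/W
R_total = 0.1238 K/W
Q = ΔT/R_total = 74/0.1238

Q ≈ 598 W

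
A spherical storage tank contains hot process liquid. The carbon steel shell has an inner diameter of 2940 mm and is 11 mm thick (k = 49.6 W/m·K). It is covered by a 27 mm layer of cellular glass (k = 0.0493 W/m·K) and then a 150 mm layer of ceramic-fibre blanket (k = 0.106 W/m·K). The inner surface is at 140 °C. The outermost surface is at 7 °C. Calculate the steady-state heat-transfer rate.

Spherical conduction: R = (1/r_in − 1/r_out)/(4πk) per layer; series-sum.
R_carbon steel shell = (1/1.47 − 1/1.481)/(4π×49.6) = 8.106×10^-6 K/W
R_cellular glass = (1/1.481 − 1/1.508)/(4π×0.0493) = 0.01951 K/W
R_ceramic-fibre blanket = (1/1.508 − 1/1.658)/(4π×0.106) = 0.04504 K/W
R_total = 0.06456 K/W
Q = ΔT/R_total = 133/0.06456

Q ≈ 2060 W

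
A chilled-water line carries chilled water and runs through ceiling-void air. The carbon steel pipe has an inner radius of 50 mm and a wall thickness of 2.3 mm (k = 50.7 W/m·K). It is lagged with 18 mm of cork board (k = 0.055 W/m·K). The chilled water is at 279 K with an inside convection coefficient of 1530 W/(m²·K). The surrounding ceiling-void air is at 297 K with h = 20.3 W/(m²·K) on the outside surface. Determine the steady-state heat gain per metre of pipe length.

q′ ≈ 18.6 W/m

Treating each annulus and film as a series resistance:
R_inner film = 1/(h_i·2πr₁L) = 1/(1530×2π×0.05×1) = 0.00208 K/W
R_carbon steel pipe wall = ln(52.3/50)/(2π×50.7×1) = 1.412×10^-4 K/W
R_cork board = ln(70.3/52.3)/(2π×0.055×1) = 0.8559 K/W
R_outer film = 1/(h_o·2πr_oL) = 1/(20.3×2π×0.0703×1) = 0.1115 K/W
R_total = 0.9696 K/W
Q = ΔT/R_total = 18/0.9696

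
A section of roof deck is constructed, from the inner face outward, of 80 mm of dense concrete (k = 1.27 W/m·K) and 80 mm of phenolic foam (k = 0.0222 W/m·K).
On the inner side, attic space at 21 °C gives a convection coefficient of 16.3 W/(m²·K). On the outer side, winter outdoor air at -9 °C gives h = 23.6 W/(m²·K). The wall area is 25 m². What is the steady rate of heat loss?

Q ≈ 199 W

Using the resistance-network approach (series):
R_inner film = 1/(h_i·A) = 1/(16.3×25) = 0.002454 K/W
R_dense concrete = L/(kA) = 0.08/(1.27×25) = 0.00252 K/W
R_phenolic foam = L/(kA) = 0.08/(0.0222×25) = 0.1441 K/W
R_outer film = 1/(h_o·A) = 1/(23.6×25) = 0.001695 K/W
R_total = 0.1508 K/W
Q = ΔT / R_total = 30 / 0.1508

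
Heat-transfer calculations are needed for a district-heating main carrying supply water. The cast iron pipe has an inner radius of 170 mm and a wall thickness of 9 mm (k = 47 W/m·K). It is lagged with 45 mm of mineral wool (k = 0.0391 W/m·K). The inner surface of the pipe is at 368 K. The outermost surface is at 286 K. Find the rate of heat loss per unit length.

Cylindrical conduction, so R = ln(r₂/r₁)/(2πkL) per layer, in series:
R_cast iron pipe wall = ln(179/170)/(2π×47×1) = 1.747×10^-4 K/W
R_mineral wool = ln(224/179)/(2π×0.0391×1) = 0.9128 K/W
R_total = 0.913 K/W
Q = ΔT/R_total = 82/0.913

q′ ≈ 89.8 W/m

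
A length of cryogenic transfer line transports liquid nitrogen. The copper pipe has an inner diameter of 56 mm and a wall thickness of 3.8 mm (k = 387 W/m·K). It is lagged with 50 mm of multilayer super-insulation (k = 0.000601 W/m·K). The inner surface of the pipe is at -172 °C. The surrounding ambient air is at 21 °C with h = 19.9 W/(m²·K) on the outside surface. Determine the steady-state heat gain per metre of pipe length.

Radial resistances (cylindrical: R_cond = ln(r_o/r_i)/(2πkL), R_conv = 1/(h·2πrL)):
R_copper pipe wall = ln(31.8/28)/(2π×387×1) = 5.234×10^-5 K/W
R_multilayer super-insulation = ln(81.8/31.8)/(2π×0.000601×1) = 250.2 K/W
R_outer film = 1/(h_o·2πr_oL) = 1/(19.9×2π×0.0818×1) = 0.09777 K/W
R_total = 250.3 K/W
Q = ΔT/R_total = 193/250.3

q′ ≈ 0.771 W/m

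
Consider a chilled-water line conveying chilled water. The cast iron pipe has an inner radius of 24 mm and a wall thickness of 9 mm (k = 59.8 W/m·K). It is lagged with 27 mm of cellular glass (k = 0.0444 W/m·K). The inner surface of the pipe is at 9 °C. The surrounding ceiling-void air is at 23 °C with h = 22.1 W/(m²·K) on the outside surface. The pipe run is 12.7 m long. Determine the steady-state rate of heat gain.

Q ≈ 78.5 W

For a radial system each layer contributes R = ln(r_out/r_in)/(2πkL); films add R = 1/(hA).
R_cast iron pipe wall = ln(33/24)/(2π×59.8×12.7) = 6.674×10^-5 K/W
R_cellular glass = ln(60/33)/(2π×0.0444×12.7) = 0.1687 K/W
R_outer film = 1/(h_o·2πr_oL) = 1/(22.1×2π×0.06×12.7) = 0.009451 K/W
R_total = 0.1783 K/W
Q = ΔT/R_total = 14/0.1783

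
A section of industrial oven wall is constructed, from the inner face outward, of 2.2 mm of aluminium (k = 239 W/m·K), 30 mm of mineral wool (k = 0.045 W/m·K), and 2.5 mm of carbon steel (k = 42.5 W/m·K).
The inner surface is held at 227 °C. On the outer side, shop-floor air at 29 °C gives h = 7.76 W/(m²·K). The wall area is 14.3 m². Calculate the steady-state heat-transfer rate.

Q ≈ 3560 W

Thermal resistances in series:
R_aluminium = L/(kA) = 0.0022/(239×14.3) = 6.437×10^-7 K/W
R_mineral wool = L/(kA) = 0.03/(0.045×14.3) = 0.04662 K/W
R_carbon steel = L/(kA) = 0.0025/(42.5×14.3) = 4.114×10^-6 K/W
R_outer film = 1/(h_o·A) = 1/(7.76×14.3) = 0.009012 K/W
R_total = 0.05564 K/W
Q = ΔT / R_total = 198 / 0.05564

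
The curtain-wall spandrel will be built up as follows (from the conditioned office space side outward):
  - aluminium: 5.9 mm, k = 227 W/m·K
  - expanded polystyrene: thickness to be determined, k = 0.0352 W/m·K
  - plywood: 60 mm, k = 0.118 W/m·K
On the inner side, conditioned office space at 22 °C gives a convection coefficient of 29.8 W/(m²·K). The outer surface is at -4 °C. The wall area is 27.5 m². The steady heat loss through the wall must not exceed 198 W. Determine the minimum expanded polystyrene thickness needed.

L ≈ 108 mm

Model the wall as resistances in series:
R_inner film = 1/(h_i·A) = 1/(29.8×27.5) = 0.00122 K/W
R_aluminium = L/(kA) = 0.0059/(227×27.5) = 9.451×10^-7 K/W
R_plywood = L/(kA) = 0.06/(0.118×27.5) = 0.01849 K/W
Sum of the known resistances R_other = 0.01971 K/W
Required total resistance R_tot = ΔT/Q_allow = 26/198 = 0.1313 K/W
R_expanded polystyrene = R_tot − R_other = 0.1116 K/W
L = R·k·A = 0.1116×0.0352×27.5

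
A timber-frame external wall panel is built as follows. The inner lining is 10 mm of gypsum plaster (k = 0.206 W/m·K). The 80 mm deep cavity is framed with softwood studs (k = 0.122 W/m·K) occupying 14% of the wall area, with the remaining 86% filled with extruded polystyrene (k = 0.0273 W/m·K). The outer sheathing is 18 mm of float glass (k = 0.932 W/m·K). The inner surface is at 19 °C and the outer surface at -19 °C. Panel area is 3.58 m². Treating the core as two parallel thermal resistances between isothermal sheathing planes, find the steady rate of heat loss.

Sheathing layers in series; stud and cavity paths in parallel between them.
R_inner = 0.01/(0.206×3.58) = 0.01356 K/W
R_stud  = 0.08/(0.122×0.14×3.58) = 1.308 K/W
R_cav   = 0.08/(0.0273×0.86×3.58) = 0.9518 K/W
1/R_core = 1/R_stud + 1/R_cav → R_core = 0.551 K/W
R_outer = 0.018/(0.932×3.58) = 0.005395 K/W
R_total = 0.5699 K/W
Q = ΔT/R_total = 38/0.5699

Q ≈ 66.7 W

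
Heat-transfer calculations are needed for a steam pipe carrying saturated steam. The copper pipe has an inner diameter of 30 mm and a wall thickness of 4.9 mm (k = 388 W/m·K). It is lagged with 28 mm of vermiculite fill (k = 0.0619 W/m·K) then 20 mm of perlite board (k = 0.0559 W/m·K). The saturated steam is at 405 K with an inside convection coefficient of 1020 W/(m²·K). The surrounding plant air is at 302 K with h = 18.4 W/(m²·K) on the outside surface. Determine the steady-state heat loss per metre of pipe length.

For a radial system each layer contributes R = ln(r_out/r_in)/(2πkL); films add R = 1/(hA).
R_inner film = 1/(h_i·2πr₁L) = 1/(1020×2π×0.015×1) = 0.0104 K/W
R_copper pipe wall = ln(19.9/15)/(2π×388×1) = 1.159×10^-4 K/W
R_vermiculite fill = ln(47.9/19.9)/(2π×0.0619×1) = 2.258 K/W
R_perlite board = ln(67.9/47.9)/(2π×0.0559×1) = 0.9934 K/W
R_outer film = 1/(h_o·2πr_oL) = 1/(18.4×2π×0.0679×1) = 0.1274 K/W
R_total = 3.39 K/W
Q = ΔT/R_total = 103/3.39

q′ ≈ 30.4 W/m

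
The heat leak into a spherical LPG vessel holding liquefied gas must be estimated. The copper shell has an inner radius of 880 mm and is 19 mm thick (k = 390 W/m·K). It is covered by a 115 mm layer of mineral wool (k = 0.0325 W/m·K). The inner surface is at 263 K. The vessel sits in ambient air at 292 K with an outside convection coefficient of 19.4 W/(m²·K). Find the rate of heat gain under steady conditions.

Radial (spherical) resistances in series:
R_copper shell = (1/0.88 − 1/0.899)/(4π×390) = 4.9×10^-6 K/W
R_mineral wool = (1/0.899 − 1/1.014)/(4π×0.0325) = 0.3089 K/W
R_outer film = 1/(h·4πr_o²) = 1/(19.4×4π×1.014²) = 0.003989 K/W
R_total = 0.3129 K/W
Q = ΔT/R_total = 29/0.3129

Q ≈ 92.7 W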